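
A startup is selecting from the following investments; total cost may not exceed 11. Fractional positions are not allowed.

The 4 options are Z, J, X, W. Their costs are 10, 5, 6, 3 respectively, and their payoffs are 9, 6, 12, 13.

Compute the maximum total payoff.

Allowing fractional choices, the relaxed optimum would be about 27.4, but investments are indivisible.
J + W: cost 5 + 3 = 8 ≤ 11, payoff 6 + 13 = 19.
J + X: cost 5 + 6 = 11 ≤ 11, payoff 6 + 12 = 18.
X + W: cost 6 + 3 = 9 ≤ 11, payoff 12 + 13 = 25.
Best is X and W with total payoff 25.

25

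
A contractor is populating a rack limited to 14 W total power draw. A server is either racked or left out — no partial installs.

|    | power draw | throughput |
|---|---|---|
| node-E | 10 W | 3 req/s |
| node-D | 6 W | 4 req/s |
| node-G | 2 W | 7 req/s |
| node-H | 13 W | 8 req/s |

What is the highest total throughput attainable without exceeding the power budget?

11

node-D + node-G: power draw 6 + 2 = 8 ≤ 14, throughput 4 + 7 = 11.
node-H: power draw 13 ≤ 14, throughput 8.
node-E + node-G: power draw 10 + 2 = 12 ≤ 14, throughput 3 + 7 = 10.
Best is node-D and node-G with total throughput 11.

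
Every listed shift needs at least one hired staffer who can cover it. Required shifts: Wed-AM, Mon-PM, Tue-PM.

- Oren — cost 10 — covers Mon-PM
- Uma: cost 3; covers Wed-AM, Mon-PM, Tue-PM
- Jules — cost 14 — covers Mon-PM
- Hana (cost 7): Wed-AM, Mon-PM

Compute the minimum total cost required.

3

This is an integer covering problem.
Uma alone covers Wed-AM, Mon-PM, Tue-PM — every shift.
Total cost: 3.
No cover costs less than 3.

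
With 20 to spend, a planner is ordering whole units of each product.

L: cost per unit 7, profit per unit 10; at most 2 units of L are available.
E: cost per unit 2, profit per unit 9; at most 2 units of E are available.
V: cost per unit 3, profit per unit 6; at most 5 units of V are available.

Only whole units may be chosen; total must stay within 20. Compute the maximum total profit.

48

E has the best ratio (9/2); taking only E gives at most 2×9 = 18 (stopped by the supply cap of 2).
Mixing does better — 2×E and 5×V: cost 19 ≤ 20, profit 2·9 + 5·6 = 48.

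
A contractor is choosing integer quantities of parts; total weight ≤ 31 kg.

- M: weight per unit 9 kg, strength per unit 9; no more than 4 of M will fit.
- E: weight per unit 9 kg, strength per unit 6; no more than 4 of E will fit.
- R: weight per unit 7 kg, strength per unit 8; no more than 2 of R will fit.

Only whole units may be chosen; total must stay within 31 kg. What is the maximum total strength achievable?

27

This is a bounded integer knapsack.
2×M and 1×R: weight 25 ≤ 31, strength 2·9 + 1·8 = 26.
3×M: weight 27 ≤ 31, strength 3·9 = 27.
Best is 27.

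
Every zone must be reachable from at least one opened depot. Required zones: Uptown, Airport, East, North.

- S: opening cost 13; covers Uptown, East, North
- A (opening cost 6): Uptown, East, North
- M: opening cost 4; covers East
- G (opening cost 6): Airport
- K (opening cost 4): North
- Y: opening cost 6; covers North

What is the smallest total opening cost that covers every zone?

This is a weighted set-cover instance.
Choose A and G: together they cover Uptown, Airport, East, North — every zone.
Total opening cost: 6 + 6 = 12.

12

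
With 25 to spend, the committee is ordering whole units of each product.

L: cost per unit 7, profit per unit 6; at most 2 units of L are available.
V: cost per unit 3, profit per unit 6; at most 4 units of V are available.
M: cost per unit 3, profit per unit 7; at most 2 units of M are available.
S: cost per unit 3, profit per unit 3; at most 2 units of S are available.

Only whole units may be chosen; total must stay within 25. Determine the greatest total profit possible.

Take 4×V, 2×M, and 2×S: cost 24 ≤ 25, profit 4·6 + 2·7 + 2·3 = 44.
M has the best ratio (7/3) and is taken to its limit of 2; remaining capacity is filled optimally with the others.

44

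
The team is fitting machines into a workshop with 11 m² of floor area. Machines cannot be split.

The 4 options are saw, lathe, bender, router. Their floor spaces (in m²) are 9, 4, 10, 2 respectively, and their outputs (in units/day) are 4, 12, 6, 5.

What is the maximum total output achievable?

17

lathe: floor space 4 ≤ 11, output 12.
lathe + router: floor space 4 + 2 = 6 ≤ 11, output 12 + 5 = 17.
saw + router: floor space 9 + 2 = 11 ≤ 11, output 4 + 5 = 9.
Best is lathe and router with total output 17.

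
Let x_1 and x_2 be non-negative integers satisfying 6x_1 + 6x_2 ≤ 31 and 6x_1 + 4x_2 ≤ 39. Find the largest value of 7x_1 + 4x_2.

35

The continuous relaxation peaks at (5.17, 0) with value 36.17; rounding to a feasible lattice point costs some objective.
(x_1,x_2)=(5,0): 6·5+6·0=30≤31, 6·5+4·0=30≤39, objective 35.
(x_1,x_2)=(4,1): 6·4+6·1=30≤31, 6·4+4·1=28≤39, objective 32.
No feasible integer point exceeds 35.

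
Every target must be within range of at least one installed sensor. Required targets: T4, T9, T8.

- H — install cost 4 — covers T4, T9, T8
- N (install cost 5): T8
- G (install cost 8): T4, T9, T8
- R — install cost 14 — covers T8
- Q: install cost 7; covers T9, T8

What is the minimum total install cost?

4

This is a weighted set-cover instance.
H alone covers T4, T9, T8 — every target.
Total install cost: 4.
No cover costs less than 4.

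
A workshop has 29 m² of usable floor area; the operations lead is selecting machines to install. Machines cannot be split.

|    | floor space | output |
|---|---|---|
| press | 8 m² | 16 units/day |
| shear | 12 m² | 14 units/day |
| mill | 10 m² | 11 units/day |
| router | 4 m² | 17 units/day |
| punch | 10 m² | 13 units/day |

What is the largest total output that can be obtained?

47

This is a 0-1 knapsack instance.
Allowing fractional choices, the relaxed optimum would be about 54.2, but machines are indivisible.
press + router + punch: floor space 8 + 4 + 10 = 22 ≤ 29, output 16 + 17 + 13 = 46.
press + mill + router: floor space 8 + 10 + 4 = 22 ≤ 29, output 16 + 11 + 17 = 44.
press + shear + router: floor space 8 + 12 + 4 = 24 ≤ 29, output 16 + 14 + 17 = 47.
Best is press, shear, and router with total output 47.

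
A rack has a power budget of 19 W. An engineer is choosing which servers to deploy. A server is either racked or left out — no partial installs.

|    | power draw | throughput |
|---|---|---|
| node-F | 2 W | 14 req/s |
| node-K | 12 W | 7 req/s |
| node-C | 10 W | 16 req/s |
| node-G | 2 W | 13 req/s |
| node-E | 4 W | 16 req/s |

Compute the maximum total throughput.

Allowing fractional choices, the relaxed optimum would be about 59.6, but servers are indivisible.
node-F + node-C + node-E: power draw 2 + 10 + 4 = 16 ≤ 19, throughput 14 + 16 + 16 = 46.
node-C + node-G + node-E: power draw 10 + 2 + 4 = 16 ≤ 19, throughput 16 + 13 + 16 = 45.
node-F + node-C + node-G + node-E: power draw 2 + 10 + 2 + 4 = 18 ≤ 19, throughput 14 + 16 + 13 + 16 = 59.
Best is node-F, node-C, node-G, and node-E with total throughput 59.

59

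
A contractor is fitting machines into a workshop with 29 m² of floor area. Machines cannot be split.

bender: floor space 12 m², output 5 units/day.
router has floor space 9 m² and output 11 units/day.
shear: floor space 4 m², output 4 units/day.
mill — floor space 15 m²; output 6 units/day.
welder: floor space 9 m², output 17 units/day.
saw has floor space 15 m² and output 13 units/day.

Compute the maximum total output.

Take shear, welder, and saw: floor space 4 + 9 + 15 = 28 ≤ 29, output 4 + 17 + 13 = 34.
No other feasible combination does better.

34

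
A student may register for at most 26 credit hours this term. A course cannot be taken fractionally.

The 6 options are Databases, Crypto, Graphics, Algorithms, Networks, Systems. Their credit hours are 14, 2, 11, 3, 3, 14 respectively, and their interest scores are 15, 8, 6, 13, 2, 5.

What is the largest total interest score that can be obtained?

This is a 0-1 knapsack instance.
Allowing fractional choices, the relaxed optimum would be about 40.2, but courses are indivisible.
Databases + Algorithms + Networks: credit hours 14 + 3 + 3 = 20 ≤ 26, interest score 15 + 13 + 2 = 30.
Databases + Crypto + Algorithms + Networks: credit hours 14 + 2 + 3 + 3 = 22 ≤ 26, interest score 15 + 8 + 13 + 2 = 38.
Databases + Crypto + Algorithms: credit hours 14 + 2 + 3 = 19 ≤ 26, interest score 15 + 8 + 13 = 36.
Best is Databases, Crypto, Algorithms, and Networks with total interest score 38.

38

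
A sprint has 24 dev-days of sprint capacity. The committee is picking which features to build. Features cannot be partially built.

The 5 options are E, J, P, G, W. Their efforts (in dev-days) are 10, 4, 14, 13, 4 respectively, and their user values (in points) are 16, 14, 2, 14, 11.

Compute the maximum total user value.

41

E + J + W: effort 10 + 4 + 4 = 18 ≤ 24, user value 16 + 14 + 11 = 41.
J + G + W: effort 4 + 13 + 4 = 21 ≤ 24, user value 14 + 14 + 11 = 39.
Best is E, J, and W with total user value 41.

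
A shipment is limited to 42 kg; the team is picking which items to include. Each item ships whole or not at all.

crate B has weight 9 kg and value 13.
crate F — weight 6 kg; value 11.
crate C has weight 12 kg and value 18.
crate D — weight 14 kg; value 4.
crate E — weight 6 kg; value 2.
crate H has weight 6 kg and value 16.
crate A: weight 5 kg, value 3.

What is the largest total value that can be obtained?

crate B + crate F + crate C + crate E + crate H: weight 9 + 6 + 12 + 6 + 6 = 39 ≤ 42, value 13 + 11 + 18 + 2 + 16 = 60.
crate B + crate F + crate C + crate H + crate A: weight 9 + 6 + 12 + 6 + 5 = 38 ≤ 42, value 13 + 11 + 18 + 16 + 3 = 61.
Best is crate B, crate F, crate C, crate H, and crate A with total value 61.

61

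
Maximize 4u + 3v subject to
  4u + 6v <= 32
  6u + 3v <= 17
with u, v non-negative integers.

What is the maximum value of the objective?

Relaxing integrality, the LP optimum is 16.50 at (u,v) = (0.25, 5.17), which is not an integer point.
(u,v)=(0,5): 4·0+6·5=30≤32, 6·0+3·5=15≤17, objective 15.
(u,v)=(0,4): 4·0+6·4=24≤32, 6·0+3·4=12≤17, objective 12.
The best lattice point is (0,5), giving 15.

15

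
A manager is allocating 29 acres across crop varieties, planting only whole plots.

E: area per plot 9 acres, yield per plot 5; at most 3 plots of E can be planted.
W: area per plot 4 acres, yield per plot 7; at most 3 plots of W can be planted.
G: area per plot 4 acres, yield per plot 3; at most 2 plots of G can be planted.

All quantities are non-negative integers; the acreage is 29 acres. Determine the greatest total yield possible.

32

This is a bounded integer knapsack.
Take 1×E, 3×W, and 2×G: area 29 ≤ 29, yield 1·5 + 3·7 + 2·3 = 32.
W has the best ratio (7/4) and is taken to its limit of 3; remaining capacity is filled optimally with the others.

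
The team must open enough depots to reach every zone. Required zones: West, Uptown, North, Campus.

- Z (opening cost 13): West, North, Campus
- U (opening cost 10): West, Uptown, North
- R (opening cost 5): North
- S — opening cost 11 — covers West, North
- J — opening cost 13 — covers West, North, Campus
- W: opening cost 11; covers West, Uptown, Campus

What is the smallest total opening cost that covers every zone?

The greedy cost-per-new-zone heuristic would pick U and W for 21, but a cheaper cover exists.
Choose R and W: together they cover West, Uptown, North, Campus — every zone.
Total opening cost: 5 + 11 = 16.
No cover costs less than 16.

16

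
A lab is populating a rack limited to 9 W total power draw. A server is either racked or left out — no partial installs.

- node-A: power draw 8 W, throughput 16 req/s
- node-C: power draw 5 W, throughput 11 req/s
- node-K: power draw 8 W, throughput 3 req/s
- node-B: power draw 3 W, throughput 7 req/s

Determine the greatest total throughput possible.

18

This is an integer program with binary decision variables.
Allowing fractional choices, the relaxed optimum would be about 20.0, but servers are indivisible.
node-A: power draw 8 ≤ 9, throughput 16.
node-C + node-B: power draw 5 + 3 = 8 ≤ 9, throughput 11 + 7 = 18.
Best is node-C and node-B with total throughput 18.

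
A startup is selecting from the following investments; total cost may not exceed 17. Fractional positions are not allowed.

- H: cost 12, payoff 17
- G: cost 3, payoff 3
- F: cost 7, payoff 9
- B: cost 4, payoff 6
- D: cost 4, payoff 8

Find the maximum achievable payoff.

25

This is a 0-1 knapsack instance.
Allowing fractional choices, the relaxed optimum would be about 26.8, but investments are indivisible.
F + B + D: cost 7 + 4 + 4 = 15 ≤ 17, payoff 9 + 6 + 8 = 23.
H + B: cost 12 + 4 = 16 ≤ 17, payoff 17 + 6 = 23.
H + D: cost 12 + 4 = 16 ≤ 17, payoff 17 + 8 = 25.
Best is H and D with total payoff 25.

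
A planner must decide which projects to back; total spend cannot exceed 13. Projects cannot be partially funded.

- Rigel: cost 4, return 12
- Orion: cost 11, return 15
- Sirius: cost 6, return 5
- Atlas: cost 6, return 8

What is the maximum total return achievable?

Orion: cost 11 ≤ 13, return 15.
Rigel + Atlas: cost 4 + 6 = 10 ≤ 13, return 12 + 8 = 20.
Rigel + Sirius: cost 4 + 6 = 10 ≤ 13, return 12 + 5 = 17.
Best is Rigel and Atlas with total return 20.

20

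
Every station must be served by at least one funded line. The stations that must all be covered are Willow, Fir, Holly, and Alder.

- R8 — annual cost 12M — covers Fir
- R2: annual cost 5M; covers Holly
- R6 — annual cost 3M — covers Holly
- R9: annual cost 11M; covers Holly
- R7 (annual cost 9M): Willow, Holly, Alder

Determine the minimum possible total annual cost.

This is an integer covering problem.
Choose R8 and R7: together they cover Willow, Fir, Holly, Alder — every station.
Total annual cost: 12 + 9 = 21.

21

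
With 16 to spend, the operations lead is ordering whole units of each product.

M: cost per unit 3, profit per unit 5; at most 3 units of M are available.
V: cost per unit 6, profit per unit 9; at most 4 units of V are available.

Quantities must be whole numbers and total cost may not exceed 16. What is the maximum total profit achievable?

3×M and 1×V: cost 15 ≤ 16, profit 3·5 + 1·9 = 24.
1×M and 2×V: cost 15 ≤ 16, profit 1·5 + 2·9 = 23.
Best is 24.

24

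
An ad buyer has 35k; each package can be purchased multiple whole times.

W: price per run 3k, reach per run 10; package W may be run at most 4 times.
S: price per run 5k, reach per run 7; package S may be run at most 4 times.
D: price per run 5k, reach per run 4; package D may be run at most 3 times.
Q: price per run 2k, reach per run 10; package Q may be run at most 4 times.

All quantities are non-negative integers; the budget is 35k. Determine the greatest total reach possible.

101

Take 4×W, 3×S, and 4×Q: price 35 ≤ 35, reach 4·10 + 3·7 + 4·10 = 101.
Q has the best ratio (10/2) and is taken to its limit of 4; remaining capacity is filled optimally with the others.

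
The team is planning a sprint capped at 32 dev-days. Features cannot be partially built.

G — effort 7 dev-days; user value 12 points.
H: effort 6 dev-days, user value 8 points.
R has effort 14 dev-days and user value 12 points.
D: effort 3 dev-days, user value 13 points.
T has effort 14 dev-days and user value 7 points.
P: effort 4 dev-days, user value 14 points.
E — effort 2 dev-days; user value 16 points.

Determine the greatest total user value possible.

67

Take G, R, D, P, and E: effort 7 + 14 + 3 + 4 + 2 = 30 ≤ 32, user value 12 + 12 + 13 + 14 + 16 = 67.
No other feasible combination does better.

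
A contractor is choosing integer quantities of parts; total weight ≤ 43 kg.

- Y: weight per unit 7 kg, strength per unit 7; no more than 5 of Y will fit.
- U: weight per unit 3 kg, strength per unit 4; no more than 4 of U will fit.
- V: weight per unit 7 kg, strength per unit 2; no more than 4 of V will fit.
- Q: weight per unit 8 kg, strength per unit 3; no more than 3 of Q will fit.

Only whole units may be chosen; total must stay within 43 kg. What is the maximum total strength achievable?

44

U has the best ratio (4/3); taking only U gives at most 4×4 = 16 (stopped by the supply cap of 4).
Mixing does better — 4×Y and 4×U: weight 40 ≤ 43, strength 4·7 + 4·4 = 44.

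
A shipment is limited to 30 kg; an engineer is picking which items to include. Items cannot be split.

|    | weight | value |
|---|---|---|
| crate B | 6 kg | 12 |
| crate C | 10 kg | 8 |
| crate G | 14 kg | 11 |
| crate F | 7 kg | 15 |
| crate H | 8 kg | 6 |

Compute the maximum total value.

38

This is an integer program with binary decision variables.
crate B + crate C + crate F: weight 6 + 10 + 7 = 23 ≤ 30, value 12 + 8 + 15 = 35.
crate B + crate F + crate H: weight 6 + 7 + 8 = 21 ≤ 30, value 12 + 15 + 6 = 33.
crate B + crate G + crate F: weight 6 + 14 + 7 = 27 ≤ 30, value 12 + 11 + 15 = 38.
Best is crate B, crate G, and crate F with total value 38.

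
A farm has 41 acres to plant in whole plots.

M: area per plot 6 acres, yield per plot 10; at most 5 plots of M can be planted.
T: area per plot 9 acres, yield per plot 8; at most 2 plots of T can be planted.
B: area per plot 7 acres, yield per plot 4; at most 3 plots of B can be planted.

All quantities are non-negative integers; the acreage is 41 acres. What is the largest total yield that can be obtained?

58

Take 5×M and 1×T: area 39 ≤ 41, yield 5·10 + 1·8 = 58.
M has the best ratio (10/6) and is taken to its limit of 5; remaining capacity is filled optimally with the others.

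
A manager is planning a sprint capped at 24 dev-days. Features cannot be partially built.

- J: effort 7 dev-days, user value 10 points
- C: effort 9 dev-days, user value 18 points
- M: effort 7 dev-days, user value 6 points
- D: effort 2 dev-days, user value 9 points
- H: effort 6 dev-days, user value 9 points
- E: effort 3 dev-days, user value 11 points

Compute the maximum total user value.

C + D + H + E: effort 9 + 2 + 6 + 3 = 20 ≤ 24, user value 18 + 9 + 9 + 11 = 47.
J + C + D + E: effort 7 + 9 + 2 + 3 = 21 ≤ 24, user value 10 + 18 + 9 + 11 = 48.
Best is J, C, D, and E with total user value 48.

48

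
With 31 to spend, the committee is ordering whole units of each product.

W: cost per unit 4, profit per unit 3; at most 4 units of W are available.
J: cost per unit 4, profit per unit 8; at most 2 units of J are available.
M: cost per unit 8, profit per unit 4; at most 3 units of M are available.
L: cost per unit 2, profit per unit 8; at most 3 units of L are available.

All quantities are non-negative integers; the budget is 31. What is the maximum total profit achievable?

L has the best ratio (8/2); taking only L gives at most 3×8 = 24 (stopped by the supply cap of 3).
Mixing does better — 4×W, 2×J, and 3×L: cost 30 ≤ 31, profit 4·3 + 2·8 + 3·8 = 52.

52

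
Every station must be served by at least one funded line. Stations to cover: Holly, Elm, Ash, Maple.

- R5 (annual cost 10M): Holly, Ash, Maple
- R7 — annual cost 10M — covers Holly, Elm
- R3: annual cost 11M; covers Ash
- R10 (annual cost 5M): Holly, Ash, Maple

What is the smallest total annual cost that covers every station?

Choose R7 and R10: together they cover Holly, Elm, Ash, Maple — every station.
Total annual cost: 10 + 5 = 15.
No cover costs less than 15.

15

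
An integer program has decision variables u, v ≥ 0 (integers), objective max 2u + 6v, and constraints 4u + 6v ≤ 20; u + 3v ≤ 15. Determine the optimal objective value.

18

(u,v)=(0,3): 4·0+6·3=18≤20, 1·0+3·3=9≤15, objective 18.
(u,v)=(1,2): 4·1+6·2=16≤20, 1·1+3·2=7≤15, objective 14.
(u,v)=(0,2): 4·0+6·2=12≤20, 1·0+3·2=6≤15, objective 12.
Maximum is 18 at (u,v)=(0,3).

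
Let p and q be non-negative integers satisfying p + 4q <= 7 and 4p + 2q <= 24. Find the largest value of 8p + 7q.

(p,q)=(6,0): 1·6+4·0=6≤7, 4·6+2·0=24≤24, objective 48.
(p,q)=(5,0): 1·5+4·0=5≤7, 4·5+2·0=20≤24, objective 40.
(p,q)=(4,0): 1·4+4·0=4≤7, 4·4+2·0=16≤24, objective 32.
The best lattice point is (6,0), giving 48.

48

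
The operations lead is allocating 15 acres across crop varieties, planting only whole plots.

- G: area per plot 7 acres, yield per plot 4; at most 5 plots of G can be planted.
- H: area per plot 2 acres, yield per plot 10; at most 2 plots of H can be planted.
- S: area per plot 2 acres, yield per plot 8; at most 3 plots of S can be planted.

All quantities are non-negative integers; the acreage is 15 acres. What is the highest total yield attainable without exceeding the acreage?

Take 2×H and 3×S: area 10 ≤ 15, yield 2·10 + 3·8 = 44.
H has the best ratio (10/2) and is taken to its limit of 2; remaining capacity is filled optimally with the others.

44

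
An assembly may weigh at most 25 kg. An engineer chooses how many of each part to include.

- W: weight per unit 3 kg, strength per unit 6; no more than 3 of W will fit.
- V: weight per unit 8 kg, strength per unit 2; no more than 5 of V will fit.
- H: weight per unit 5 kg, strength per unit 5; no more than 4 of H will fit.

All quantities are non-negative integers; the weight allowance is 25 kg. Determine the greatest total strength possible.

33

3×W and 2×H: weight 19 ≤ 25, strength 3·6 + 2·5 = 28.
3×W and 3×H: weight 24 ≤ 25, strength 3·6 + 3·5 = 33.
Best is 33.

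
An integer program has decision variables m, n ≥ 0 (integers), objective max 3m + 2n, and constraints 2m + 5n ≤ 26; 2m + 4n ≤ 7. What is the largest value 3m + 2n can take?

9

Relaxing integrality, the LP optimum is 10.50 at (m,n) = (3.5, 0), which is not an integer point.
(m,n)=(3,0): 2·3+5·0=6≤26, 2·3+4·0=6≤7, objective 9.
(m,n)=(2,0): 2·2+5·0=4≤26, 2·2+4·0=4≤7, objective 6.
No feasible integer point exceeds 9.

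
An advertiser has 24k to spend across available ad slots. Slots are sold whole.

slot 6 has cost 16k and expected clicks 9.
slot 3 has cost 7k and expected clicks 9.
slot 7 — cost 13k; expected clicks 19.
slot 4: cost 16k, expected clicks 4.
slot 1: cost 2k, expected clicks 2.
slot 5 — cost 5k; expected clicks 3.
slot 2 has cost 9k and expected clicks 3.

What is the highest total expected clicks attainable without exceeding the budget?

Take slot 3, slot 7, and slot 1: cost 7 + 13 + 2 = 22 ≤ 24, expected clicks 9 + 19 + 2 = 30.
No other feasible combination does better.

30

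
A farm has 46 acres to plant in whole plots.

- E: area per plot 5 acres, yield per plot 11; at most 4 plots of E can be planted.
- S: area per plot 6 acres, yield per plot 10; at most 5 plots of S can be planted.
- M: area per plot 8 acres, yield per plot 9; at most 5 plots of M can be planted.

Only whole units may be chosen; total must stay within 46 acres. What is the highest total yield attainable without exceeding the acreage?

84

4×E and 4×S: area 44 ≤ 46, yield 4·11 + 4·10 = 84.
3×E and 5×S: area 45 ≤ 46, yield 3·11 + 5·10 = 83.
Best is 84.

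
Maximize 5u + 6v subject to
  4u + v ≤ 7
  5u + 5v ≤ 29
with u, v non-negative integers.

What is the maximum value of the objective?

The continuous relaxation peaks at (0, 5.8) with value 34.80; rounding to a feasible lattice point costs some objective.
(u,v)=(0,5): 4·0+1·5=5≤7, 5·0+5·5=25≤29, objective 30.
(u,v)=(0,4): 4·0+1·4=4≤7, 5·0+5·4=20≤29, objective 24.
Maximum is 30 at (u,v)=(0,5).

30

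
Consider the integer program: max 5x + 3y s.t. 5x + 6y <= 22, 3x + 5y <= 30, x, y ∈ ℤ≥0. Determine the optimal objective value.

20

(x,y)=(4,0) is feasible, giving 20.
(x,y)=(3,1) is feasible, giving 18.
Maximum is 20 at (x,y)=(4,0).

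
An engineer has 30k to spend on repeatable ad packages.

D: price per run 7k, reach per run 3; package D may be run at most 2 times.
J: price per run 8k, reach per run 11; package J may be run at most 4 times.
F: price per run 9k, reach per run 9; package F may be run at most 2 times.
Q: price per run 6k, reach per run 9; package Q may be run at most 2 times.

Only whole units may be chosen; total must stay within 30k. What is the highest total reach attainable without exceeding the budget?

42

Q has the best ratio (9/6); taking only Q gives at most 2×9 = 18 (stopped by the supply cap of 2).
Mixing does better — 3×J and 1×Q: price 30 ≤ 30, reach 3·11 + 1·9 = 42.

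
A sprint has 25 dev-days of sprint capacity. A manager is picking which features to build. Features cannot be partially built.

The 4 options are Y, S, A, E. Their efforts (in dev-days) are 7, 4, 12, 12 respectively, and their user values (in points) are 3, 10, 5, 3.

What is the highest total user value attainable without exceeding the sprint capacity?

Y + S + E: effort 7 + 4 + 12 = 23 ≤ 25, user value 3 + 10 + 3 = 16.
S + A: effort 4 + 12 = 16 ≤ 25, user value 10 + 5 = 15.
Y + S + A: effort 7 + 4 + 12 = 23 ≤ 25, user value 3 + 10 + 5 = 18.
Best is Y, S, and A with total user value 18.

18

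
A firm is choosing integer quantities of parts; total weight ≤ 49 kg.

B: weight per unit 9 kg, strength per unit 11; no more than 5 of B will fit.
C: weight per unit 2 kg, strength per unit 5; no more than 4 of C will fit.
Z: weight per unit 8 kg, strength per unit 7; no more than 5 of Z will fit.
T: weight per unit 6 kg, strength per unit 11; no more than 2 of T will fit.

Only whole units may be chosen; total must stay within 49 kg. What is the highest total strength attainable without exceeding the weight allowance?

This is a bounded integer knapsack.
3×B, 4×C, and 2×T: weight 47 ≤ 49, strength 3·11 + 4·5 + 2·11 = 75.
2×B, 4×C, 1×Z, and 2×T: weight 46 ≤ 49, strength 2·11 + 4·5 + 1·7 + 2·11 = 71.
Best is 75.

75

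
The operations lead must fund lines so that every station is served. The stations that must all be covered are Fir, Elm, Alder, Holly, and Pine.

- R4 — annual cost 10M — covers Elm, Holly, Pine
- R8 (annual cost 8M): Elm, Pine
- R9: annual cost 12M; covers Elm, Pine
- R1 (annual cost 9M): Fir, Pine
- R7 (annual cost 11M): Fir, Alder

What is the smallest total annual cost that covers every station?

Choose R4 and R7: together they cover Fir, Elm, Alder, Holly, Pine — every station.
Total annual cost: 10 + 11 = 21.
No cover costs less than 21.

21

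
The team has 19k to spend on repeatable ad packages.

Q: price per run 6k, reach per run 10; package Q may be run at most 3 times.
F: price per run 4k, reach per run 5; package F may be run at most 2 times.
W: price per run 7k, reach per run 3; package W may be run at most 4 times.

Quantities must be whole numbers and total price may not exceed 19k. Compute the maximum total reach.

3×Q: price 18 ≤ 19, reach 3·10 = 30.
2×Q and 1×F: price 16 ≤ 19, reach 2·10 + 1·5 = 25.
Best is 30.

30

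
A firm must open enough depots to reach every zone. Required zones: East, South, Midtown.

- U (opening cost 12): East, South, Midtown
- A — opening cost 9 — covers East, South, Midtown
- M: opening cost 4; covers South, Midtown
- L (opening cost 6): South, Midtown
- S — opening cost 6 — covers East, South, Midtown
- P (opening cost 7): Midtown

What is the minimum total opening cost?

6

This is a weighted set-cover instance.
S alone covers East, South, Midtown — every zone.
Total opening cost: 6.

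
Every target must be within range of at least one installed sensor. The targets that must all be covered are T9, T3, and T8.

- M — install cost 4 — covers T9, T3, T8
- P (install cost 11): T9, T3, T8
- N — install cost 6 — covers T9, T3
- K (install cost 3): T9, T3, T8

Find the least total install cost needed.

K alone covers T9, T3, T8 — every target.
Total install cost: 3.
No cover costs less than 3.

3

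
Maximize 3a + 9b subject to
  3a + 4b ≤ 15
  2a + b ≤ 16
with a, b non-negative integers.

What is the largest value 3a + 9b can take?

30

The continuous relaxation peaks at (0, 3.75) with value 33.75; rounding to a feasible lattice point costs some objective.
(a,b)=(1,3): 3·1+4·3=15≤15, 2·1+1·3=5≤16, objective 30.
(a,b)=(0,3): 3·0+4·3=12≤15, 2·0+1·3=3≤16, objective 27.
(a,b)=(2,2): 3·2+4·2=14≤15, 2·2+1·2=6≤16, objective 24.
No feasible integer point exceeds 30.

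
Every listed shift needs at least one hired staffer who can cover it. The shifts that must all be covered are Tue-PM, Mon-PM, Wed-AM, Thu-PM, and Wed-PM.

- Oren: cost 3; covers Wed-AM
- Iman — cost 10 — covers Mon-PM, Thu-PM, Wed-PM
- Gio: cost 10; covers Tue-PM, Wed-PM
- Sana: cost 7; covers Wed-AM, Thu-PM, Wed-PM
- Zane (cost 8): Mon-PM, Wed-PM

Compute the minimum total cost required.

23

Choose Oren, Iman, and Gio: together they cover Tue-PM, Mon-PM, Wed-AM, Thu-PM, Wed-PM — every shift.
Total cost: 3 + 10 + 10 = 23.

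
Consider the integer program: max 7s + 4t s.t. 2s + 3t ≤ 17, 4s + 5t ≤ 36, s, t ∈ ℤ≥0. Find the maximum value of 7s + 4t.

56

(s,t)=(8,0) is feasible, giving 56.
(s,t)=(7,1) is feasible, giving 53.
(s,t)=(7,0) is feasible, giving 49.
Maximum is 56 at (s,t)=(8,0).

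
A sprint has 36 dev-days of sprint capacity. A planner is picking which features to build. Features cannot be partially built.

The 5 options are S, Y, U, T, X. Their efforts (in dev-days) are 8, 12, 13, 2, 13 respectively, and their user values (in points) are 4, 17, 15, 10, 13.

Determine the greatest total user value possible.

Allowing fractional choices, the relaxed optimum would be about 51.0, but features are indivisible.
S + Y + T + X: effort 8 + 12 + 2 + 13 = 35 ≤ 36, user value 4 + 17 + 10 + 13 = 44.
S + Y + U + T: effort 8 + 12 + 13 + 2 = 35 ≤ 36, user value 4 + 17 + 15 + 10 = 46.
Y + U + T: effort 12 + 13 + 2 = 27 ≤ 36, user value 17 + 15 + 10 = 42.
Best is S, Y, U, and T with total user value 46.

46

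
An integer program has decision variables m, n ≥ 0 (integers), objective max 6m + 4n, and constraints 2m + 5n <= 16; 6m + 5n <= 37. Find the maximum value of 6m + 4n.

36

(m,n)=(6,0): 2·6+5·0=12≤16, 6·6+5·0=36≤37, objective 36.
(m,n)=(5,1): 2·5+5·1=15≤16, 6·5+5·1=35≤37, objective 34.
(m,n)=(5,0): 2·5+5·0=10≤16, 6·5+5·0=30≤37, objective 30.
Maximum is 36 at (m,n)=(6,0).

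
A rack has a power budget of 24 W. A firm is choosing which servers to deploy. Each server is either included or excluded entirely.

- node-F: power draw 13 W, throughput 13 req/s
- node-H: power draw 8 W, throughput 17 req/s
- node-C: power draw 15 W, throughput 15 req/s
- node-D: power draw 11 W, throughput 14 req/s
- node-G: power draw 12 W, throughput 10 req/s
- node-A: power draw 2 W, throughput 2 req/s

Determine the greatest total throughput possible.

33

This is an integer program with binary decision variables.
Take node-H, node-D, and node-A: power draw 8 + 11 + 2 = 21 ≤ 24, throughput 17 + 14 + 2 = 33.
No other feasible combination does better.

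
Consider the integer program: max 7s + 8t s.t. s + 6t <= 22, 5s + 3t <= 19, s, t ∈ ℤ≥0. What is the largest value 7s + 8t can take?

38

The continuous relaxation peaks at (1.78, 3.37) with value 39.41; rounding to a feasible lattice point costs some objective.
(s,t)=(2,3) is feasible, giving 38.
(s,t)=(1,3) is feasible, giving 31.
Maximum is 38 at (s,t)=(2,3).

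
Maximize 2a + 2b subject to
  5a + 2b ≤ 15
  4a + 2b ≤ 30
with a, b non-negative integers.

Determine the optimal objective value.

(a,b)=(0,7): 5·0+2·7=14≤15, 4·0+2·7=14≤30, objective 14.
(a,b)=(0,6): 5·0+2·6=12≤15, 4·0+2·6=12≤30, objective 12.
The best lattice point is (0,7), giving 14.

14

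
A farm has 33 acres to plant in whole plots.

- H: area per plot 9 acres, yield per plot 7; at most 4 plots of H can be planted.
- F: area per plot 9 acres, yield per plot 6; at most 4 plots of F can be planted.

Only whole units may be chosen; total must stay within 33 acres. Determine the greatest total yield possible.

This is a bounded integer knapsack.
H has the best ratio (7/9); taking only H gives at most 3×7 = 21 (stopped by the area limit).
Optimal: 3×H: area 27 ≤ 33, yield 3·7 = 21.

21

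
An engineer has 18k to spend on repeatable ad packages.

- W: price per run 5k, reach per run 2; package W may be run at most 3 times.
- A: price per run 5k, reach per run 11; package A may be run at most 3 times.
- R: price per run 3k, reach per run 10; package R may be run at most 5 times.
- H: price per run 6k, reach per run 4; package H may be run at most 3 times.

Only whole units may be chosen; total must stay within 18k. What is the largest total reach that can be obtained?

R has the best ratio (10/3); taking only R gives at most 5×10 = 50 (stopped by the supply cap of 5).
Mixing does better — 1×A and 4×R: price 17 ≤ 18, reach 1·11 + 4·10 = 51.

51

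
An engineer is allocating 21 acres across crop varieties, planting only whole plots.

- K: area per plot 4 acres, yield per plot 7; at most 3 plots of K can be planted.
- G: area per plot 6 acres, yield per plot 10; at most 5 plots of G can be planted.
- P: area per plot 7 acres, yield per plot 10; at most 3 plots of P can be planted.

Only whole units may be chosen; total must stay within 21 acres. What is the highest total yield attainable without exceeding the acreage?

K has the best ratio (7/4); taking only K gives at most 3×7 = 21 (stopped by the supply cap of 3).
Mixing does better — 2×K, 1×G, and 1×P: area 21 ≤ 21, yield 2·7 + 1·10 + 1·10 = 34.

34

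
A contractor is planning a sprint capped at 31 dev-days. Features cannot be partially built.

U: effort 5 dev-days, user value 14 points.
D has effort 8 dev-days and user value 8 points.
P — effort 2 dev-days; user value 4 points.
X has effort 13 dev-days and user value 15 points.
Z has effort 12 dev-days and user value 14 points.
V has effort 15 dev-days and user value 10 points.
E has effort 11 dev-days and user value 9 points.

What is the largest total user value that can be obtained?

Allowing fractional choices, the relaxed optimum would be about 45.8, but features are indivisible.
U + P + X + E: effort 5 + 2 + 13 + 11 = 31 ≤ 31, user value 14 + 4 + 15 + 9 = 42.
U + X + Z: effort 5 + 13 + 12 = 30 ≤ 31, user value 14 + 15 + 14 = 43.
U + D + P + X: effort 5 + 8 + 2 + 13 = 28 ≤ 31, user value 14 + 8 + 4 + 15 = 41.
Best is U, X, and Z with total user value 43.

43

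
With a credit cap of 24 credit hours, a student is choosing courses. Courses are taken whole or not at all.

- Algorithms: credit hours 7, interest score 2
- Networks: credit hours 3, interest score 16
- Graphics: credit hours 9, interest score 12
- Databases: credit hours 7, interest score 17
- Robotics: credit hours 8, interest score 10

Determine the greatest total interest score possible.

Take Networks, Graphics, and Databases: credit hours 3 + 9 + 7 = 19 ≤ 24, interest score 16 + 12 + 17 = 45.
No other feasible combination does better.

45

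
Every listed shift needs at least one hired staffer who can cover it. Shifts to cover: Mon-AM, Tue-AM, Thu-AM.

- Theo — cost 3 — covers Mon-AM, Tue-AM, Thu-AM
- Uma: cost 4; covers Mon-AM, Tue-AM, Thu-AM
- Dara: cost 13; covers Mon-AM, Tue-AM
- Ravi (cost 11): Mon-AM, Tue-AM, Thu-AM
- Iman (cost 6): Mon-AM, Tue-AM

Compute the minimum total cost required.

This is an integer covering problem.
Theo alone covers Mon-AM, Tue-AM, Thu-AM — every shift.
Total cost: 3.
No cover costs less than 3.

3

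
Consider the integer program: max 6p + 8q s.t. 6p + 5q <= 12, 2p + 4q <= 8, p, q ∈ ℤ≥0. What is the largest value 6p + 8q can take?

Relaxing integrality, the LP optimum is 17.14 at (p,q) = (0.571, 1.71), which is not an integer point.
(p,q)=(0,2): 6·0+5·2=10≤12, 2·0+4·2=8≤8, objective 16.
(p,q)=(1,1): 6·1+5·1=11≤12, 2·1+4·1=6≤8, objective 14.
(p,q)=(0,1): 6·0+5·1=5≤12, 2·0+4·1=4≤8, objective 8.
Maximum is 16 at (p,q)=(0,2).

16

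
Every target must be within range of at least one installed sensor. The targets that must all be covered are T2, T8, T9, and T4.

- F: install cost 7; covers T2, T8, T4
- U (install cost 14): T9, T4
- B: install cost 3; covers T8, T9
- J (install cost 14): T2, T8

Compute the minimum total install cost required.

10

This is a weighted set-cover instance.
Choose F and B: together they cover T2, T8, T9, T4 — every target.
Total install cost: 7 + 3 = 10.
No cover costs less than 10.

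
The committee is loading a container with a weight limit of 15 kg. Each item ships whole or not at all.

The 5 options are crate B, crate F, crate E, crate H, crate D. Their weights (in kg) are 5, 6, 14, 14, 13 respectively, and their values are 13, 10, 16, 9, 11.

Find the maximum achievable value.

Take crate B and crate F: weight 5 + 6 = 11 ≤ 15, value 13 + 10 = 23.
No other feasible combination does better.

23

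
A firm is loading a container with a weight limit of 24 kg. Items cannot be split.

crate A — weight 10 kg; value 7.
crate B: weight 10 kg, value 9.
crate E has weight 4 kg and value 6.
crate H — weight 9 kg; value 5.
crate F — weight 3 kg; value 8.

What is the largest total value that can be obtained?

Allowing fractional choices, the relaxed optimum would be about 27.9, but items are indivisible.
crate B + crate E + crate F: weight 10 + 4 + 3 = 17 ≤ 24, value 9 + 6 + 8 = 23.
crate A + crate B + crate F: weight 10 + 10 + 3 = 23 ≤ 24, value 7 + 9 + 8 = 24.
Best is crate A, crate B, and crate F with total value 24.

24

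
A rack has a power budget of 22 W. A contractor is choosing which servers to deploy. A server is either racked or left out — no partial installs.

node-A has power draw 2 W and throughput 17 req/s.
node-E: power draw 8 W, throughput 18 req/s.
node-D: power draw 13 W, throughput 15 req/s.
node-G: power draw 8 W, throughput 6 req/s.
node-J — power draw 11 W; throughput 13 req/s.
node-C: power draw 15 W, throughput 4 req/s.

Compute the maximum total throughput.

48

Allowing fractional choices, the relaxed optimum would be about 49.2, but servers are indivisible.
node-A + node-E + node-G: power draw 2 + 8 + 8 = 18 ≤ 22, throughput 17 + 18 + 6 = 41.
node-A + node-E + node-J: power draw 2 + 8 + 11 = 21 ≤ 22, throughput 17 + 18 + 13 = 48.
node-A + node-G + node-J: power draw 2 + 8 + 11 = 21 ≤ 22, throughput 17 + 6 + 13 = 36.
Best is node-A, node-E, and node-J with total throughput 48.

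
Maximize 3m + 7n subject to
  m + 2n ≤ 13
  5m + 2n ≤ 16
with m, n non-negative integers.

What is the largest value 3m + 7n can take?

The continuous relaxation peaks at (0, 6.5) with value 45.50; rounding to a feasible lattice point costs some objective.
(m,n)=(0,6): 1·0+2·6=12≤13, 5·0+2·6=12≤16, objective 42.
(m,n)=(1,5): 1·1+2·5=11≤13, 5·1+2·5=15≤16, objective 38.
(m,n)=(0,5): 1·0+2·5=10≤13, 5·0+2·5=10≤16, objective 35.
Maximum is 42 at (m,n)=(0,6).

42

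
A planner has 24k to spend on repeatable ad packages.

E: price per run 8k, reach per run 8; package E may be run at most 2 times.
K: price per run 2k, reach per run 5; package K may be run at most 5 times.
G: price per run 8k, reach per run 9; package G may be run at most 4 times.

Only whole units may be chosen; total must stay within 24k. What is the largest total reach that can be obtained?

Take 4×K and 2×G: price 24 ≤ 24, reach 4·5 + 2·9 = 38.
No other integer combination yields more.

38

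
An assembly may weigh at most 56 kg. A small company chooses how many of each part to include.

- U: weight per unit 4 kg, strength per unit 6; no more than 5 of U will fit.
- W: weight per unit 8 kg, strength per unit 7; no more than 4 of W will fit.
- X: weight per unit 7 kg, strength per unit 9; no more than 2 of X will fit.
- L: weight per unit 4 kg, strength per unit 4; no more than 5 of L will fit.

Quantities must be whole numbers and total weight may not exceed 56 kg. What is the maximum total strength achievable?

U has the best ratio (6/4); taking only U gives at most 5×6 = 30 (stopped by the supply cap of 5).
Mixing does better — 5×U, 2×X, and 5×L: weight 54 ≤ 56, strength 5·6 + 2·9 + 5·4 = 68.

68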